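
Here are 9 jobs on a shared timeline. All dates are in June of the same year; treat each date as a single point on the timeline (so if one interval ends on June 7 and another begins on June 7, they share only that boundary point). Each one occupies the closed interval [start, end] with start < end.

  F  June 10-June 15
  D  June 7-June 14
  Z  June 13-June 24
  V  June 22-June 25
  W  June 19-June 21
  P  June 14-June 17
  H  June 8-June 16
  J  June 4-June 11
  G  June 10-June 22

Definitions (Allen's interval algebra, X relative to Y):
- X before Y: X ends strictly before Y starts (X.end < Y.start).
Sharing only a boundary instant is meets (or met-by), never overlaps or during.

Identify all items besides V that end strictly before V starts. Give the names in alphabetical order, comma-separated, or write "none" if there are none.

Target V = [June 22, June 25].
D [June 7, June 14] → before → yes.
F [June 10, June 15] → before → yes.
G [June 10, June 22] → meets → no.
H [June 8, June 16] → before → yes.
J [June 4, June 11] → before → yes.
P [June 14, June 17] → before → yes.
W [June 19, June 21] → before → yes.
Z [June 13, June 24] → overlaps → no.
Result: D, F, H, J, P, W.

D, F, H, J, P, W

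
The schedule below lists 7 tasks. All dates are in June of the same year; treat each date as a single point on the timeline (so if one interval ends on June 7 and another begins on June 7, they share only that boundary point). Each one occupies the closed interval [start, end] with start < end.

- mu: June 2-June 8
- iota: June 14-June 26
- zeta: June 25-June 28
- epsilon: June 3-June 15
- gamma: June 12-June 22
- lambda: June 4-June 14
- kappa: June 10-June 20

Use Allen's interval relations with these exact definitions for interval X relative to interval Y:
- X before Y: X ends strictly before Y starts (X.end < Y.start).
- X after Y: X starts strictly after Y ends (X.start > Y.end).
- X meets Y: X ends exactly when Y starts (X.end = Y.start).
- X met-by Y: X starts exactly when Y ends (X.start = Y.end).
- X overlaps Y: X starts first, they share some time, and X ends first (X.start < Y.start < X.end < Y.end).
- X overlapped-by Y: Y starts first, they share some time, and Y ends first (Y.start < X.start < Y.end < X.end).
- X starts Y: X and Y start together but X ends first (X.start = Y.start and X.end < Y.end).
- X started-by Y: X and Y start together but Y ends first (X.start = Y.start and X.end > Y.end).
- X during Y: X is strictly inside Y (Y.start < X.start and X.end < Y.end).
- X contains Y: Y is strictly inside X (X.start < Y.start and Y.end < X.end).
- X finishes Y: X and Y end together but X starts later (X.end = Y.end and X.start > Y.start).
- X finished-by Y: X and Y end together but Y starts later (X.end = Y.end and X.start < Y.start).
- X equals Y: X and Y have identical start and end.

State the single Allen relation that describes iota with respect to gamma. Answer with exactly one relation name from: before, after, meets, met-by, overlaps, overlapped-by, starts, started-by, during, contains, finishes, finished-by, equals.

iota = [June 14, June 26]; gamma = [June 12, June 22].
Compare endpoints: iota.start > gamma.start, iota.start < gamma.end, iota.end > gamma.start, iota.end > gamma.end.
That pattern is 'overlapped-by'.

overlapped-by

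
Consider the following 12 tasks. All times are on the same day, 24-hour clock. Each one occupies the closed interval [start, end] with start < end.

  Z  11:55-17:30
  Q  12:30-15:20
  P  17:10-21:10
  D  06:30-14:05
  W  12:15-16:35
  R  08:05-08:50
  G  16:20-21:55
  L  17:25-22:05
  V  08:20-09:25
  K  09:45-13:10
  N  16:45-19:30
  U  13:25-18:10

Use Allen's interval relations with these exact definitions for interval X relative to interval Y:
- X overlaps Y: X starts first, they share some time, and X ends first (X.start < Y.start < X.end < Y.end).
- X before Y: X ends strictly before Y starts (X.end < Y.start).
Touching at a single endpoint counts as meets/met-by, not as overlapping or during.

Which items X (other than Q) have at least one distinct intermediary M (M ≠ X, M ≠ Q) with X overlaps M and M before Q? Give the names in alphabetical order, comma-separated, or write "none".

Target Q = [12:30, 15:20].
Intermediaries M with M before Q: R, V.
Via R — items with X overlaps R: none.
Via V — items with X overlaps V: R.
Union: R.

R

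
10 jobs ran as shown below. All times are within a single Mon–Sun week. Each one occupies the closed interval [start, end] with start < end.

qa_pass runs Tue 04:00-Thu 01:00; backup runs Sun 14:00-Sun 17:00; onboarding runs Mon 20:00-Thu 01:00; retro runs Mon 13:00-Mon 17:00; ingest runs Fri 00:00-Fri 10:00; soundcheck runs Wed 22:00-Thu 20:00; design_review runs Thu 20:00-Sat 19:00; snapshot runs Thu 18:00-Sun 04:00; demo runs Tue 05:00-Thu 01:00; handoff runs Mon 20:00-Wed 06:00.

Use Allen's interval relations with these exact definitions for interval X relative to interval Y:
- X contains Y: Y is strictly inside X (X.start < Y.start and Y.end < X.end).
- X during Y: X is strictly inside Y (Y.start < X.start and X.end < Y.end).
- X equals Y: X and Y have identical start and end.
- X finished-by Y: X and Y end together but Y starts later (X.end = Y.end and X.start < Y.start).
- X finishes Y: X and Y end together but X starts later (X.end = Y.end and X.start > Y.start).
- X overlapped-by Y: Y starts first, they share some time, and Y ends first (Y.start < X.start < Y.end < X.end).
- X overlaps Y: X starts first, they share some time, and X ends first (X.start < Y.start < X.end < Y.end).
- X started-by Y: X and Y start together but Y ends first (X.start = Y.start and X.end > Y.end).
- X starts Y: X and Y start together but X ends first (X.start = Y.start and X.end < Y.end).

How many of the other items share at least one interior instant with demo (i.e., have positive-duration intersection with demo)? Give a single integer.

Target demo = [Tue 05:00, Thu 01:00].
backup [Sun 14:00, Sun 17:00] → after → no.
design_review [Thu 20:00, Sat 19:00] → after → no.
handoff [Mon 20:00, Wed 06:00] → overlaps → counts.
ingest [Fri 00:00, Fri 10:00] → after → no.
onboarding [Mon 20:00, Thu 01:00] → finished-by → counts.
qa_pass [Tue 04:00, Thu 01:00] → finished-by → counts.
retro [Mon 13:00, Mon 17:00] → before → no.
snapshot [Thu 18:00, Sun 04:00] → after → no.
soundcheck [Wed 22:00, Thu 20:00] → overlapped-by → counts.
Total: 4.

4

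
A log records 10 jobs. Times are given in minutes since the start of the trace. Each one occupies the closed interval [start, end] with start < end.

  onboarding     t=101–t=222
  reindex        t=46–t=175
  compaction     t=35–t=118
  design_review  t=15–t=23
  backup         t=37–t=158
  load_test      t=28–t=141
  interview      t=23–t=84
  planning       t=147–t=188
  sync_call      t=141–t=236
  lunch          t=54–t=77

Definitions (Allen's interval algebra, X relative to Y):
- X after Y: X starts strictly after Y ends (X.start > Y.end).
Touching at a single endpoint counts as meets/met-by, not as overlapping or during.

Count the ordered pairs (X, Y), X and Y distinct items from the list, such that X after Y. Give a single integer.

Checking all 90 ordered pairs for relation 'after'; matching pairs in alphabetical order:
(backup, design_review): backup after design_review ✓
(compaction, design_review): compaction after design_review ✓
(load_test, design_review): load_test after design_review ✓
(lunch, design_review): lunch after design_review ✓
(onboarding, design_review): onboarding after design_review ✓
(onboarding, interview): onboarding after interview ✓
(onboarding, lunch): onboarding after lunch ✓
(planning, compaction): planning after compaction ✓
(planning, design_review): planning after design_review ✓
(planning, interview): planning after interview ✓
(planning, load_test): planning after load_test ✓
(planning, lunch): planning after lunch ✓
(reindex, design_review): reindex after design_review ✓
(sync_call, compaction): sync_call after compaction ✓
(sync_call, design_review): sync_call after design_review ✓
(sync_call, interview): sync_call after interview ✓
(sync_call, lunch): sync_call after lunch ✓
Count: 17.

17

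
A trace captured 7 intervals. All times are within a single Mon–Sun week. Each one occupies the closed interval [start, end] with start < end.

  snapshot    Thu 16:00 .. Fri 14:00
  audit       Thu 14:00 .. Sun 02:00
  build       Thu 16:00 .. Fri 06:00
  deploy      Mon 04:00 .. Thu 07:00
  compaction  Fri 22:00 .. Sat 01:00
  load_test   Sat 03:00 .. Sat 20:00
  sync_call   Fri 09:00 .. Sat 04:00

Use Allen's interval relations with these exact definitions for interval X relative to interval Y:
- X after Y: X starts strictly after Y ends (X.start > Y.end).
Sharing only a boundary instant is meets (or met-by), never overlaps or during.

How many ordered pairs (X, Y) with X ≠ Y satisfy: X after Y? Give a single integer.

12

Checking all 42 ordered pairs for relation 'after'; matching pairs in alphabetical order:
(audit, deploy): audit after deploy ✓
(build, deploy): build after deploy ✓
(compaction, build): compaction after build ✓
(compaction, deploy): compaction after deploy ✓
(compaction, snapshot): compaction after snapshot ✓
(load_test, build): load_test after build ✓
(load_test, compaction): load_test after compaction ✓
(load_test, deploy): load_test after deploy ✓
(load_test, snapshot): load_test after snapshot ✓
(snapshot, deploy): snapshot after deploy ✓
(sync_call, build): sync_call after build ✓
(sync_call, deploy): sync_call after deploy ✓
Count: 12.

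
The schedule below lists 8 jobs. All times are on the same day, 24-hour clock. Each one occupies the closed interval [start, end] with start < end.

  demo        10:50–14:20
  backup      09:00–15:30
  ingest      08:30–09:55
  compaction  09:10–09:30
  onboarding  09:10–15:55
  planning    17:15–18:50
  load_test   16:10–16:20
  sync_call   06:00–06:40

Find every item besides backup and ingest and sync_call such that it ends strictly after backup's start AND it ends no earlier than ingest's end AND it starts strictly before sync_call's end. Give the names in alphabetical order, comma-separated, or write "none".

none

Conditions: its end is strictly after backup's start (X.end > 09:00) AND its end is no earlier than ingest's end (X.end >= 09:55) AND its start is strictly before sync_call's end (X.start < 06:40).
compaction: end 09:30 > 09:00? ✓; end 09:30 >= 09:55? ✗; start 09:10 < 06:40? ✗ → no.
demo: end 14:20 > 09:00? ✓; end 14:20 >= 09:55? ✓; start 10:50 < 06:40? ✗ → no.
load_test: end 16:20 > 09:00? ✓; end 16:20 >= 09:55? ✓; start 16:10 < 06:40? ✗ → no.
onboarding: end 15:55 > 09:00? ✓; end 15:55 >= 09:55? ✓; start 09:10 < 06:40? ✗ → no.
planning: end 18:50 > 09:00? ✓; end 18:50 >= 09:55? ✓; start 17:15 < 06:40? ✗ → no.
Result: none.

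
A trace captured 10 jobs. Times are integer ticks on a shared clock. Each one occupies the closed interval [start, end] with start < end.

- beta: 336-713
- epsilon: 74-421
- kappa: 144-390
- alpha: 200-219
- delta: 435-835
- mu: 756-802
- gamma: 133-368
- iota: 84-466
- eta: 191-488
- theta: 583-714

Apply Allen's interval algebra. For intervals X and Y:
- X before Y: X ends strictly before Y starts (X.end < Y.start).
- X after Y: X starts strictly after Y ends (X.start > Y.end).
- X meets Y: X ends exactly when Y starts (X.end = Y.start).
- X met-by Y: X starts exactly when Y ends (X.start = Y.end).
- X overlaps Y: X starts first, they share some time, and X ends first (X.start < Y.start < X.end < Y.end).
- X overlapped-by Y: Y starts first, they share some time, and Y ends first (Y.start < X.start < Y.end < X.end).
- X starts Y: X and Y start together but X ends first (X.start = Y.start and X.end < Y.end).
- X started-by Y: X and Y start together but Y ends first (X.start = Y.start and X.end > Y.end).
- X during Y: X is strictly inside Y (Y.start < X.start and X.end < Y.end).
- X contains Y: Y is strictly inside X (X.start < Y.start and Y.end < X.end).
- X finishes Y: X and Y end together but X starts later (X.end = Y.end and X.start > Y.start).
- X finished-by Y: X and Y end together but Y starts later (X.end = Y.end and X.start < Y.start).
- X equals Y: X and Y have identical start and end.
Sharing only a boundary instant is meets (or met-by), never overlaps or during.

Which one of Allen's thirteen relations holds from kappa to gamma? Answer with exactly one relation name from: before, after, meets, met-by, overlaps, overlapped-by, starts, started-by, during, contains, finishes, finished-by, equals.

overlapped-by

kappa = [144, 390]; gamma = [133, 368].
Compare endpoints: kappa.start > gamma.start, kappa.start < gamma.end, kappa.end > gamma.start, kappa.end > gamma.end.
That pattern is 'overlapped-by'.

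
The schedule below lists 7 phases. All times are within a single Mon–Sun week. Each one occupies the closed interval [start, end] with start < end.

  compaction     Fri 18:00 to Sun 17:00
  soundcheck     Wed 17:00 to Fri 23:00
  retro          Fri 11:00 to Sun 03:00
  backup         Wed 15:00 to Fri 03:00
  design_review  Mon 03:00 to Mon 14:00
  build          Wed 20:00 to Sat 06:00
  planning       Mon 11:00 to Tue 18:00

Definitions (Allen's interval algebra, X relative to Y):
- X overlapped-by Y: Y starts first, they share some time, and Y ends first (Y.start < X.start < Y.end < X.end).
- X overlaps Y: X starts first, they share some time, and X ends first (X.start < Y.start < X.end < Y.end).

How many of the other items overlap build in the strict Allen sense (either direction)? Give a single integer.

4

Target build = [Wed 20:00, Sat 06:00].
backup [Wed 15:00, Fri 03:00] → overlaps → counts.
compaction [Fri 18:00, Sun 17:00] → overlapped-by → counts.
design_review [Mon 03:00, Mon 14:00] → before → no.
planning [Mon 11:00, Tue 18:00] → before → no.
retro [Fri 11:00, Sun 03:00] → overlapped-by → counts.
soundcheck [Wed 17:00, Fri 23:00] → overlaps → counts.
Total: 4.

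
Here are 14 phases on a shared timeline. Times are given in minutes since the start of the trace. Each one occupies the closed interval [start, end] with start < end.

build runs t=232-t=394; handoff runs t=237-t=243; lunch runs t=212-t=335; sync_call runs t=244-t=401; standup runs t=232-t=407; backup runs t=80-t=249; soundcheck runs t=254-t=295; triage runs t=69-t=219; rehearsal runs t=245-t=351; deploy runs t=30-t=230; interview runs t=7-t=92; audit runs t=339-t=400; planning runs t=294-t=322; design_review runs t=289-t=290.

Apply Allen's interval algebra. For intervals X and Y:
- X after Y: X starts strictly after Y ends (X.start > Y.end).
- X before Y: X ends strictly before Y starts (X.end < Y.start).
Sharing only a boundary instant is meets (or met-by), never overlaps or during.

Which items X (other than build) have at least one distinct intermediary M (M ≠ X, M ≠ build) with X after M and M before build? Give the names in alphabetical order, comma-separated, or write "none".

audit, design_review, handoff, lunch, planning, rehearsal, soundcheck, standup, sync_call

Target build = [t=232, t=394].
Intermediaries M with M before build: deploy, interview, triage.
Via deploy — items with X after deploy: audit, design_review, handoff, planning, rehearsal, soundcheck, standup, sync_call.
Via interview — items with X after interview: audit, design_review, handoff, lunch, planning, rehearsal, soundcheck, standup, sync_call.
Via triage — items with X after triage: audit, design_review, handoff, planning, rehearsal, soundcheck, standup, sync_call.
Union: audit, design_review, handoff, lunch, planning, rehearsal, soundcheck, standup, sync_call.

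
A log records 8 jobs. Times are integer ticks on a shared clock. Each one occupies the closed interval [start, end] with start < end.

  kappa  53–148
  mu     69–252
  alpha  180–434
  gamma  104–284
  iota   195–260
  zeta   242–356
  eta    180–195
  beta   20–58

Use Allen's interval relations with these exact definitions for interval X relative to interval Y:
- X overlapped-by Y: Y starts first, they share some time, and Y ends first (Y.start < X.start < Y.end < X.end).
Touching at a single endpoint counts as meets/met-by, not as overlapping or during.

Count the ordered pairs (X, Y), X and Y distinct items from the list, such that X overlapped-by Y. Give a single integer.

Checking all 56 ordered pairs for relation 'overlapped-by'; matching pairs in alphabetical order:
(alpha, gamma): alpha overlapped-by gamma ✓
(alpha, mu): alpha overlapped-by mu ✓
(gamma, kappa): gamma overlapped-by kappa ✓
(gamma, mu): gamma overlapped-by mu ✓
(iota, mu): iota overlapped-by mu ✓
(kappa, beta): kappa overlapped-by beta ✓
(mu, kappa): mu overlapped-by kappa ✓
(zeta, gamma): zeta overlapped-by gamma ✓
(zeta, iota): zeta overlapped-by iota ✓
(zeta, mu): zeta overlapped-by mu ✓
Count: 10.

10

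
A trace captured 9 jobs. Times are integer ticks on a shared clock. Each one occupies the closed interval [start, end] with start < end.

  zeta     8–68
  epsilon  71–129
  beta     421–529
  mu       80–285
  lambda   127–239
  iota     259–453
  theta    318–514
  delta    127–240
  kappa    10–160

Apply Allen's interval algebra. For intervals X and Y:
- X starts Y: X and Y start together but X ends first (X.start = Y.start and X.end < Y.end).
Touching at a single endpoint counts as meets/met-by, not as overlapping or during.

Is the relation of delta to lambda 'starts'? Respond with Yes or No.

delta = [127, 240], lambda = [127, 239].
Actual relation of delta to lambda: started-by.
Asked whether 'starts' holds → No.

No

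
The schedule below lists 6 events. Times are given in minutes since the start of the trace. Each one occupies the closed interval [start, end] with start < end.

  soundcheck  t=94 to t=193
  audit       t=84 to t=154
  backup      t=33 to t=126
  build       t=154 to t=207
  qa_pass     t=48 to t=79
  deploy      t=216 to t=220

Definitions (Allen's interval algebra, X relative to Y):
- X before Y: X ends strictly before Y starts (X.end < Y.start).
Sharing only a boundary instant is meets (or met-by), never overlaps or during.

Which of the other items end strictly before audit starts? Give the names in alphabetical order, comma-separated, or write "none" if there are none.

qa_pass

Target audit = [t=84, t=154].
backup [t=33, t=126] → overlaps → no.
build [t=154, t=207] → met-by → no.
deploy [t=216, t=220] → after → no.
qa_pass [t=48, t=79] → before → yes.
soundcheck [t=94, t=193] → overlapped-by → no.
Result: qa_pass.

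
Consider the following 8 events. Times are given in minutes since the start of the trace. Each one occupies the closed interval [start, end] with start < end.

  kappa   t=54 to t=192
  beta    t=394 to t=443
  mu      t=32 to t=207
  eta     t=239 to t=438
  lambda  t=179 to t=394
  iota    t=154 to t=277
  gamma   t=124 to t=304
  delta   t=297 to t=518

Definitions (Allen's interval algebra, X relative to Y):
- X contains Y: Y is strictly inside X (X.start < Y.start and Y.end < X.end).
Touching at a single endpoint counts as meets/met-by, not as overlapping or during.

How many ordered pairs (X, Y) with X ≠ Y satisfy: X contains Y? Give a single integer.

3

Checking all 56 ordered pairs for relation 'contains'; matching pairs in alphabetical order:
(delta, beta): delta contains beta ✓
(gamma, iota): gamma contains iota ✓
(mu, kappa): mu contains kappa ✓
Count: 3.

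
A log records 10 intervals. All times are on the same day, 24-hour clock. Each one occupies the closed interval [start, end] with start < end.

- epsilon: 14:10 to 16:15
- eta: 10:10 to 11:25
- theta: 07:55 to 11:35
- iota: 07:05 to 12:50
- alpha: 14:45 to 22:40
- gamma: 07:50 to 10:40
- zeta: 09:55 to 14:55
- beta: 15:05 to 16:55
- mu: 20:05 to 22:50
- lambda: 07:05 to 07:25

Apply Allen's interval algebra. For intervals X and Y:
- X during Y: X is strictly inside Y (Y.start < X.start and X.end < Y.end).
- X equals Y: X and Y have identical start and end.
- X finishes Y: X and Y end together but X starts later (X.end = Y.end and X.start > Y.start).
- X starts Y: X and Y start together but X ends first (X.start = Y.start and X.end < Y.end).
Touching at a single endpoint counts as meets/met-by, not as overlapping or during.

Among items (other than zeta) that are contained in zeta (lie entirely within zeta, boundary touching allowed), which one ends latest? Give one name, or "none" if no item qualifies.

Target zeta = [09:55, 14:55].
alpha [14:45, 22:40] → overlapped-by → excluded.
beta [15:05, 16:55] → after → excluded.
epsilon [14:10, 16:15] → overlapped-by → excluded.
eta [10:10, 11:25] → during → candidate.
gamma [07:50, 10:40] → overlaps → excluded.
iota [07:05, 12:50] → overlaps → excluded.
lambda [07:05, 07:25] → before → excluded.
mu [20:05, 22:50] → after → excluded.
theta [07:55, 11:35] → overlaps → excluded.
Among candidates, latest end is 11:25 → eta.

eta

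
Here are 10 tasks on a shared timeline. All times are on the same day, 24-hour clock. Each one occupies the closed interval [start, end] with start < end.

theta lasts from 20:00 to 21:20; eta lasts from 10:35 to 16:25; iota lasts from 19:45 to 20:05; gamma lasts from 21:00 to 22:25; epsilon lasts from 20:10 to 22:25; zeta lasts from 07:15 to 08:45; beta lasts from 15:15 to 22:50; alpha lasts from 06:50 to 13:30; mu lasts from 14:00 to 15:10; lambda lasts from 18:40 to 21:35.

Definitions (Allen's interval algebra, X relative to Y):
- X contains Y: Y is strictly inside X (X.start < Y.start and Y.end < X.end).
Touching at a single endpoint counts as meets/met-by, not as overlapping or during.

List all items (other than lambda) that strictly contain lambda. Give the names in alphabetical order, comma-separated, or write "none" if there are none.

beta

Target lambda = [18:40, 21:35].
alpha [06:50, 13:30] → before → no.
beta [15:15, 22:50] → contains → yes.
epsilon [20:10, 22:25] → overlapped-by → no.
eta [10:35, 16:25] → before → no.
gamma [21:00, 22:25] → overlapped-by → no.
iota [19:45, 20:05] → during → no.
mu [14:00, 15:10] → before → no.
theta [20:00, 21:20] → during → no.
zeta [07:15, 08:45] → before → no.
Result: beta.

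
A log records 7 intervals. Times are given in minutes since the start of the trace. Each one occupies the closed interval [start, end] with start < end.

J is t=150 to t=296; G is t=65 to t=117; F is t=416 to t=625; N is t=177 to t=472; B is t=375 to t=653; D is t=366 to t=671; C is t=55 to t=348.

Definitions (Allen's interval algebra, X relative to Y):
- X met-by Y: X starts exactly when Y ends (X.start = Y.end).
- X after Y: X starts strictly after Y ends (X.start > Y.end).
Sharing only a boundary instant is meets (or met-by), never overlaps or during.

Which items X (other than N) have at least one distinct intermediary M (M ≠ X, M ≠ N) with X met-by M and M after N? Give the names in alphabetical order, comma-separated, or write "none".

Target N = [t=177, t=472].
Intermediaries M with M after N: none.
Union: none.

none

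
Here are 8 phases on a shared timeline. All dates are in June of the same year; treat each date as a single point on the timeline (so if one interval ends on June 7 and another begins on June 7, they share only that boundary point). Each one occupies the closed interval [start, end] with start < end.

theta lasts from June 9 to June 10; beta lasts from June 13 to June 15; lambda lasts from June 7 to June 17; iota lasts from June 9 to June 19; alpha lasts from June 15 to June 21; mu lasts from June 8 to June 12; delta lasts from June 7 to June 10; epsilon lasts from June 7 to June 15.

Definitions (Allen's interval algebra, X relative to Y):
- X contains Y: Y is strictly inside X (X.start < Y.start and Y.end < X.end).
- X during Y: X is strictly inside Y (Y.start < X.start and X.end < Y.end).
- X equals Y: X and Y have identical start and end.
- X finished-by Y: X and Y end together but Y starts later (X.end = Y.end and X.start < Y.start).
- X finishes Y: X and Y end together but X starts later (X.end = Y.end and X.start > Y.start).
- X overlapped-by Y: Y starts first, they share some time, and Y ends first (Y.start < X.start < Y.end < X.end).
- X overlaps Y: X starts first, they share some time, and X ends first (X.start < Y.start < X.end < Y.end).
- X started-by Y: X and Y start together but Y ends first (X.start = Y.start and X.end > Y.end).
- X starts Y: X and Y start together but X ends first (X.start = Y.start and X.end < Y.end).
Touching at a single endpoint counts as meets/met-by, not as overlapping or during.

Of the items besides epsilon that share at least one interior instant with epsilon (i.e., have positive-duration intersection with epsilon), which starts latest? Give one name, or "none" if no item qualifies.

Target epsilon = [June 7, June 15].
alpha [June 15, June 21] → met-by → excluded.
beta [June 13, June 15] → finishes → candidate.
delta [June 7, June 10] → starts → candidate.
iota [June 9, June 19] → overlapped-by → candidate.
lambda [June 7, June 17] → started-by → candidate.
mu [June 8, June 12] → during → candidate.
theta [June 9, June 10] → during → candidate.
Among candidates, latest start is June 13 → beta.

beta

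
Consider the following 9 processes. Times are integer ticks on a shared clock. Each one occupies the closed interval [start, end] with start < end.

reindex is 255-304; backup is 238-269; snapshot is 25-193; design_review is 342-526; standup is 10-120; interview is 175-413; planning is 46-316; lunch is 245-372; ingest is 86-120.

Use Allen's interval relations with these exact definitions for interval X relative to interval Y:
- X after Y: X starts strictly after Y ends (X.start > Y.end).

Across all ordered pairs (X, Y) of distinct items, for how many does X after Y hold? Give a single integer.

17

Checking all 72 ordered pairs for relation 'after'; matching pairs in alphabetical order:
(backup, ingest): backup after ingest ✓
(backup, snapshot): backup after snapshot ✓
(backup, standup): backup after standup ✓
(design_review, backup): design_review after backup ✓
(design_review, ingest): design_review after ingest ✓
(design_review, planning): design_review after planning ✓
(design_review, reindex): design_review after reindex ✓
(design_review, snapshot): design_review after snapshot ✓
(design_review, standup): design_review after standup ✓
(interview, ingest): interview after ingest ✓
(interview, standup): interview after standup ✓
(lunch, ingest): lunch after ingest ✓
(lunch, snapshot): lunch after snapshot ✓
(lunch, standup): lunch after standup ✓
(reindex, ingest): reindex after ingest ✓
(reindex, snapshot): reindex after snapshot ✓
(reindex, standup): reindex after standup ✓
Count: 17.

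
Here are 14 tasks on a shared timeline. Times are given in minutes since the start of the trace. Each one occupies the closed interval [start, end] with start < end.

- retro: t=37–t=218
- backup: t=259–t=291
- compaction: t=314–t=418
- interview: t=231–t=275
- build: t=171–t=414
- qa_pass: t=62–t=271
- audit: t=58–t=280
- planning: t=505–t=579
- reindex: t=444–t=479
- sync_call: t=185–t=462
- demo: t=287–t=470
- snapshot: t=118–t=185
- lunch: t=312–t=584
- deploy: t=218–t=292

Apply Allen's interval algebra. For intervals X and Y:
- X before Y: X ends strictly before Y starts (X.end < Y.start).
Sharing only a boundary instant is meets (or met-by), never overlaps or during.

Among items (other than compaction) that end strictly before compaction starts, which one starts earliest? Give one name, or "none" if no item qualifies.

retro

Target compaction = [t=314, t=418].
audit [t=58, t=280] → before → candidate.
backup [t=259, t=291] → before → candidate.
build [t=171, t=414] → overlaps → excluded.
demo [t=287, t=470] → contains → excluded.
deploy [t=218, t=292] → before → candidate.
interview [t=231, t=275] → before → candidate.
lunch [t=312, t=584] → contains → excluded.
planning [t=505, t=579] → after → excluded.
qa_pass [t=62, t=271] → before → candidate.
reindex [t=444, t=479] → after → excluded.
retro [t=37, t=218] → before → candidate.
snapshot [t=118, t=185] → before → candidate.
sync_call [t=185, t=462] → contains → excluded.
Among candidates, earliest start is t=37 → retro.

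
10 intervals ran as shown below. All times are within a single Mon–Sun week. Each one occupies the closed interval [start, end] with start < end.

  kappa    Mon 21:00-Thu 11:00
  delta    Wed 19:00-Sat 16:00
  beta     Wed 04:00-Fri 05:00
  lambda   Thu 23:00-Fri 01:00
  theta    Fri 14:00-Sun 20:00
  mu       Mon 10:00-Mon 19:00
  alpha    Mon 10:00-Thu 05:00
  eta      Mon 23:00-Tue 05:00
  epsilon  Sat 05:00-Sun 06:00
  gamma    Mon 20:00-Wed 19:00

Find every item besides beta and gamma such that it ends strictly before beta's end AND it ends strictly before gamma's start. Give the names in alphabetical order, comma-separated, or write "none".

mu

Conditions: its end is strictly before beta's end (X.end < Fri 05:00) AND its end is strictly before gamma's start (X.end < Mon 20:00).
alpha: end Thu 05:00 < Fri 05:00? ✓; end Thu 05:00 < Mon 20:00? ✗ → no.
delta: end Sat 16:00 < Fri 05:00? ✗; end Sat 16:00 < Mon 20:00? ✗ → no.
epsilon: end Sun 06:00 < Fri 05:00? ✗; end Sun 06:00 < Mon 20:00? ✗ → no.
eta: end Tue 05:00 < Fri 05:00? ✓; end Tue 05:00 < Mon 20:00? ✗ → no.
kappa: end Thu 11:00 < Fri 05:00? ✓; end Thu 11:00 < Mon 20:00? ✗ → no.
lambda: end Fri 01:00 < Fri 05:00? ✓; end Fri 01:00 < Mon 20:00? ✗ → no.
mu: end Mon 19:00 < Fri 05:00? ✓; end Mon 19:00 < Mon 20:00? ✓ → yes.
theta: end Sun 20:00 < Fri 05:00? ✗; end Sun 20:00 < Mon 20:00? ✗ → no.
Result: mu.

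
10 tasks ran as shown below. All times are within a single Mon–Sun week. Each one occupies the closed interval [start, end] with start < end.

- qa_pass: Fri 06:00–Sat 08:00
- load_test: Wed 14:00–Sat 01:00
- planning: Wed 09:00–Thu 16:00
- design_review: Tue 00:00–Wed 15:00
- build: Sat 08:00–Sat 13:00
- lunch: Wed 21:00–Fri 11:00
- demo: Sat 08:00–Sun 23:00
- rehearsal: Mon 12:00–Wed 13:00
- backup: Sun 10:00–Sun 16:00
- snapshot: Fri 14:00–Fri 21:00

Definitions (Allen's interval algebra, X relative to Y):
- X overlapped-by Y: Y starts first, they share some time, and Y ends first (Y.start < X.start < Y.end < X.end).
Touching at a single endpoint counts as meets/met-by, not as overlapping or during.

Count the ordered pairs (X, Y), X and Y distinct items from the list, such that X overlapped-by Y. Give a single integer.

8

Checking all 90 ordered pairs for relation 'overlapped-by'; matching pairs in alphabetical order:
(design_review, rehearsal): design_review overlapped-by rehearsal ✓
(load_test, design_review): load_test overlapped-by design_review ✓
(load_test, planning): load_test overlapped-by planning ✓
(lunch, planning): lunch overlapped-by planning ✓
(planning, design_review): planning overlapped-by design_review ✓
(planning, rehearsal): planning overlapped-by rehearsal ✓
(qa_pass, load_test): qa_pass overlapped-by load_test ✓
(qa_pass, lunch): qa_pass overlapped-by lunch ✓
Count: 8.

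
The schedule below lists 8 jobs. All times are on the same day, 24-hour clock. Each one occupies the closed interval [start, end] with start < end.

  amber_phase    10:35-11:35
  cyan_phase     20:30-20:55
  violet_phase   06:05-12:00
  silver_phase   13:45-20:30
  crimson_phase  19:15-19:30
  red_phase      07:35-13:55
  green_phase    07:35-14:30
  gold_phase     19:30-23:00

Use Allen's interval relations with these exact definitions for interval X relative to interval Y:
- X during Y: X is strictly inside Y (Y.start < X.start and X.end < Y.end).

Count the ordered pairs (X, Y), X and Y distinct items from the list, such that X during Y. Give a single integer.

Checking all 56 ordered pairs for relation 'during'; matching pairs in alphabetical order:
(amber_phase, green_phase): amber_phase during green_phase ✓
(amber_phase, red_phase): amber_phase during red_phase ✓
(amber_phase, violet_phase): amber_phase during violet_phase ✓
(crimson_phase, silver_phase): crimson_phase during silver_phase ✓
(cyan_phase, gold_phase): cyan_phase during gold_phase ✓
Count: 5.

5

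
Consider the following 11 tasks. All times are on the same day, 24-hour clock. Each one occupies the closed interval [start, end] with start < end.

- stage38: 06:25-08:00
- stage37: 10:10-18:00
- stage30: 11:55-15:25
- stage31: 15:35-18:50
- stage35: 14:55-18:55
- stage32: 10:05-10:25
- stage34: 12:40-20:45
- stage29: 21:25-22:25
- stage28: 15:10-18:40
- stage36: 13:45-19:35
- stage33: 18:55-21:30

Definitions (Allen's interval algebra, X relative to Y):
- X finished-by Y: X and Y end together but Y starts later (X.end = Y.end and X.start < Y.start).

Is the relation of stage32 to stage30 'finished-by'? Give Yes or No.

stage32 = [10:05, 10:25], stage30 = [11:55, 15:25].
Actual relation of stage32 to stage30: before.
Asked whether 'finished-by' holds → No.

No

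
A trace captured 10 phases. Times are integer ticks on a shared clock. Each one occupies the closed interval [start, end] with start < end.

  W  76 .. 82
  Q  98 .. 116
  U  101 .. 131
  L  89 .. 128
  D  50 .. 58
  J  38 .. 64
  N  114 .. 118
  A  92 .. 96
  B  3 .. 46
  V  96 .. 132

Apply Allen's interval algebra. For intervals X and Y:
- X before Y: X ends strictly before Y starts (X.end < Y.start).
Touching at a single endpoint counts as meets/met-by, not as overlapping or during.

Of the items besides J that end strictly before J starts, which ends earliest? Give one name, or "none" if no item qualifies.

none

Target J = [38, 64].
A [92, 96] → after → excluded.
B [3, 46] → overlaps → excluded.
D [50, 58] → during → excluded.
L [89, 128] → after → excluded.
N [114, 118] → after → excluded.
Q [98, 116] → after → excluded.
U [101, 131] → after → excluded.
V [96, 132] → after → excluded.
W [76, 82] → after → excluded.
No candidates → none.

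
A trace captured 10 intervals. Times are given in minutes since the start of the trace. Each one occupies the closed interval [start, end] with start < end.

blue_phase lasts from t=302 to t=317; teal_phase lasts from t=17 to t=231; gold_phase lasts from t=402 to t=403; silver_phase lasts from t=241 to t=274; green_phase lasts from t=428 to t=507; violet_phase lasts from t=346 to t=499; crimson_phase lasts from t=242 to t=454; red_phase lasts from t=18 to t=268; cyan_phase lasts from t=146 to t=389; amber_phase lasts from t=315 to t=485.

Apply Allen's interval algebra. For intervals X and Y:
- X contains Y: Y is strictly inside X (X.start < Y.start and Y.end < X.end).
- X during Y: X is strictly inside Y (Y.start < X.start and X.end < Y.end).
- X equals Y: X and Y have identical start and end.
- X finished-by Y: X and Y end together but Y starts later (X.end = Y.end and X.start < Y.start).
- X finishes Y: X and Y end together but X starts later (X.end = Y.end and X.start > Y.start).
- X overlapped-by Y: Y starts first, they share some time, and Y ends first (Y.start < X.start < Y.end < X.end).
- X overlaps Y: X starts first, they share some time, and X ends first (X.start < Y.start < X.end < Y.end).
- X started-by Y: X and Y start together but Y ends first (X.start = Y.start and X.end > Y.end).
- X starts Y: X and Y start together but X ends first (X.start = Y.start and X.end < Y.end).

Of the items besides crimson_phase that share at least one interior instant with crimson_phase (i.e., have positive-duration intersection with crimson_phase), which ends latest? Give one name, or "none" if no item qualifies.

Target crimson_phase = [t=242, t=454].
amber_phase [t=315, t=485] → overlapped-by → candidate.
blue_phase [t=302, t=317] → during → candidate.
cyan_phase [t=146, t=389] → overlaps → candidate.
gold_phase [t=402, t=403] → during → candidate.
green_phase [t=428, t=507] → overlapped-by → candidate.
red_phase [t=18, t=268] → overlaps → candidate.
silver_phase [t=241, t=274] → overlaps → candidate.
teal_phase [t=17, t=231] → before → excluded.
violet_phase [t=346, t=499] → overlapped-by → candidate.
Among candidates, latest end is t=507 → green_phase.

green_phase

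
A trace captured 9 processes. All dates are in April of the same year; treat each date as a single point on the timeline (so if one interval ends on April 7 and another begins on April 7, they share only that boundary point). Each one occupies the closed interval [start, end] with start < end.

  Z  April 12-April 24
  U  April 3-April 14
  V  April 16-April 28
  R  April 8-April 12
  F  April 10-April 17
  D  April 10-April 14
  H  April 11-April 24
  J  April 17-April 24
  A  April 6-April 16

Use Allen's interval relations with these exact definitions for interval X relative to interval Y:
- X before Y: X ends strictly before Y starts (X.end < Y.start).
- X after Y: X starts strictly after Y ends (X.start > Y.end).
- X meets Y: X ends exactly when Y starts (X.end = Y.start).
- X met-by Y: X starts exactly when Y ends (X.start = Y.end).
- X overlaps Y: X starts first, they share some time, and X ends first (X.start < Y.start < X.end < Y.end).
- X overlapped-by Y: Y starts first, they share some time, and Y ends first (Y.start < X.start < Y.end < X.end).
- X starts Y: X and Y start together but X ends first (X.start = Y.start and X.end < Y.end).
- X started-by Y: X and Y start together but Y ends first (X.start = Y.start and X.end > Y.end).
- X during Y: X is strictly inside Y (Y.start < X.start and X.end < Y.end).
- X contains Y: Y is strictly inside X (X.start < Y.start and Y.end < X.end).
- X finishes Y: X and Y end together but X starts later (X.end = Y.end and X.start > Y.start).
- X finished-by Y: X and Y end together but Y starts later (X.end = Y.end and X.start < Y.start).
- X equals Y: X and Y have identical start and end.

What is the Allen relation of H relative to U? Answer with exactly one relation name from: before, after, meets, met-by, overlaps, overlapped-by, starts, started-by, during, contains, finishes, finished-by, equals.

H = [April 11, April 24]; U = [April 3, April 14].
Compare endpoints: H.start > U.start, H.start < U.end, H.end > U.start, H.end > U.end.
That pattern is 'overlapped-by'.

overlapped-by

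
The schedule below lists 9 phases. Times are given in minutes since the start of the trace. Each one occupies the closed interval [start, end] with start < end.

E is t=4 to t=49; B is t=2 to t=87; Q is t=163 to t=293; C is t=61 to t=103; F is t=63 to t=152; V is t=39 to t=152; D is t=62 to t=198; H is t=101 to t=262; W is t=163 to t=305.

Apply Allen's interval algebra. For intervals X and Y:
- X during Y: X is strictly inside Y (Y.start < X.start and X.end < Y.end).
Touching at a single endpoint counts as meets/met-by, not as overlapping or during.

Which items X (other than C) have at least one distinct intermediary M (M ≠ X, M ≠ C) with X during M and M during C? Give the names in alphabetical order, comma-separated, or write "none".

Target C = [t=61, t=103].
Intermediaries M with M during C: none.
Union: none.

none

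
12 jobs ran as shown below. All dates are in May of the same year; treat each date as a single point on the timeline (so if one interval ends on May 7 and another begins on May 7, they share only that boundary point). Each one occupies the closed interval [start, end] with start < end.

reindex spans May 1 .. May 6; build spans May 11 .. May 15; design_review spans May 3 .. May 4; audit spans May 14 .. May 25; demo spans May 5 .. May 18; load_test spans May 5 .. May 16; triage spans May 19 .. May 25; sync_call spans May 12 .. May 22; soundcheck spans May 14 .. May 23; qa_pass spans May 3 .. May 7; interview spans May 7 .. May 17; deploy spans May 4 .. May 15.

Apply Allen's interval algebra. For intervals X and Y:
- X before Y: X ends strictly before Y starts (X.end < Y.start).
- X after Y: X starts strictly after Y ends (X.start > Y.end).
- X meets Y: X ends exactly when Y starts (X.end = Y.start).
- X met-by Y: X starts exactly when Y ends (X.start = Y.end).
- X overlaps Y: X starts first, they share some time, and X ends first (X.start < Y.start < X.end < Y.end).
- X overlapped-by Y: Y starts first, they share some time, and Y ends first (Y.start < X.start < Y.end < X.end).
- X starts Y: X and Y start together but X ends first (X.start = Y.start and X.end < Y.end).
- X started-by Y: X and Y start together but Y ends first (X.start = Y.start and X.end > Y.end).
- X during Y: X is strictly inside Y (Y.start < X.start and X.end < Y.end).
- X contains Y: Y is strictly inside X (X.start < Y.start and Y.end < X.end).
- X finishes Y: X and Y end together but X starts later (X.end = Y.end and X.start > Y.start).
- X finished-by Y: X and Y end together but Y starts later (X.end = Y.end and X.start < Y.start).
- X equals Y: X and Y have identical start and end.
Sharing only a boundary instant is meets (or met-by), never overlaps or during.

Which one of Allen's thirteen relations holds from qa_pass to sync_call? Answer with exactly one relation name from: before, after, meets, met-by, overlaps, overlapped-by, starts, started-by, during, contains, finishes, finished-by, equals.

before

qa_pass = [May 3, May 7]; sync_call = [May 12, May 22].
Compare endpoints: qa_pass.start < sync_call.start, qa_pass.start < sync_call.end, qa_pass.end < sync_call.start, qa_pass.end < sync_call.end.
That pattern is 'before'.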